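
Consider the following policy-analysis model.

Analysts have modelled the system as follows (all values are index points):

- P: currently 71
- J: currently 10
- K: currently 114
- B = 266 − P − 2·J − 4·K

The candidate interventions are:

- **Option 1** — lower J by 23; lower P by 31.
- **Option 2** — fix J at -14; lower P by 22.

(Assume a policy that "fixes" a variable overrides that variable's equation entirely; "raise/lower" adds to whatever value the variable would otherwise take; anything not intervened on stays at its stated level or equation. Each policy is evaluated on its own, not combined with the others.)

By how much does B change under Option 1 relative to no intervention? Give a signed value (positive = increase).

Baseline:
  P = 71
  J = 10
  K = 114
  B = 266 − 71 − 2·10 − 4·114 = -281
Option 1 (J − 23, P − 31):
  P = 71 − 31 = 40
  J = 10 − 23 = -13
  K = 114
  B = 266 − 40 − 2·(-13) − 4·114 = -204
Change in B: -204 − (-281) = 77

77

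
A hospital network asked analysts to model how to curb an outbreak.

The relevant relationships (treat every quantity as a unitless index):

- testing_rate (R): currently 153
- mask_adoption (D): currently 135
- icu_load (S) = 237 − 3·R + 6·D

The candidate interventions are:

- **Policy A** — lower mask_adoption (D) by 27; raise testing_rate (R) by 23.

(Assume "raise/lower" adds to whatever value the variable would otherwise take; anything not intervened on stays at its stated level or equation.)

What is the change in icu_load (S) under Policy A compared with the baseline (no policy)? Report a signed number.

-231

Baseline:
  R = 153
  D = 135
  S = 237 − 3·153 + 6·135 = 588
Policy A (D − 27, R + 23):
  R = 153 + 23 = 176
  D = 135 − 27 = 108
  S = 237 − 3·176 + 6·108 = 357
Change in S: 357 − 588 = -231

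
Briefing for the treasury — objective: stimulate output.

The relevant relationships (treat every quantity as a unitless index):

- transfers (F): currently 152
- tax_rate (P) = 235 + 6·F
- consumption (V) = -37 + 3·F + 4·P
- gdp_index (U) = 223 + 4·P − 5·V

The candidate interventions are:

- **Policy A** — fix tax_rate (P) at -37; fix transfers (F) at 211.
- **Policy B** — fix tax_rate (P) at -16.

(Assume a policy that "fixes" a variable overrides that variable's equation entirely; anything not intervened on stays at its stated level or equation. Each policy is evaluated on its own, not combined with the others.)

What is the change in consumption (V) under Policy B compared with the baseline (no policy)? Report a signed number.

Baseline:
  F = 152
  P = 235 + 6·152 = 1147
  V = -37 + 3·152 + 4·1147 = 5007
Policy B (P := -16):
  F = 152
  P = -16
  V = -37 + 3·152 + 4·(-16) = 355
Change in V: 355 − 5007 = -4652

-4652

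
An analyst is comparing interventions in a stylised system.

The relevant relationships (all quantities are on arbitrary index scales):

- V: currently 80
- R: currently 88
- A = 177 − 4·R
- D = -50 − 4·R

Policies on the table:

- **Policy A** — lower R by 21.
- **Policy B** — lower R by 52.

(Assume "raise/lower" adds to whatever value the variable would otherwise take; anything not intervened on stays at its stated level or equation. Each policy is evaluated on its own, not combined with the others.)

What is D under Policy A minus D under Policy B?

Policy A (R − 21):
  R = 88 − 21 = 67
  D = -50 − 4·67 = -318
Policy B (R − 52):
  R = 88 − 52 = 36
  D = -50 − 4·36 = -194
D: -318 − (-194) = -124

-124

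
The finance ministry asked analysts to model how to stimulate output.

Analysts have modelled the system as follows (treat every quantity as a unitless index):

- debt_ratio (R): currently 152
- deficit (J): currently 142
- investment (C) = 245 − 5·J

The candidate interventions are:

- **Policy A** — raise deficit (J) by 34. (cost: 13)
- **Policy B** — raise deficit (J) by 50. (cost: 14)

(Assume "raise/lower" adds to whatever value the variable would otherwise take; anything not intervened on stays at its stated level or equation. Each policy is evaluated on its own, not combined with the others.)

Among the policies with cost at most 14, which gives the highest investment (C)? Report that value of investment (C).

-635

Policy A (J + 34):
  J = 142 + 34 = 176
  C = 245 − 5·176 = -635
Policy B (J + 50):
  J = 142 + 50 = 192
  C = 245 − 5·192 = -715
Comparing — Policy A: C=-635, Policy B: C=-715. Highest is -635 (Policy A).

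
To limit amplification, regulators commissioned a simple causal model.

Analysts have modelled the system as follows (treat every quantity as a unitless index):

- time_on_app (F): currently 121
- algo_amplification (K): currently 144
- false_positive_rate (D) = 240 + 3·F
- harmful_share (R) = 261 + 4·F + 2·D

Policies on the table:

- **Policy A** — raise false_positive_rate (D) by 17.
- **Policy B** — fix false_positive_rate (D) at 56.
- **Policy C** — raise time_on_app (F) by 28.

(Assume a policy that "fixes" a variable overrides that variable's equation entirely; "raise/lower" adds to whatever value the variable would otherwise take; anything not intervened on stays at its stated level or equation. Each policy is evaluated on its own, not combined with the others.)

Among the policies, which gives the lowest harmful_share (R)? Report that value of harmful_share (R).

857

Policy A (D + 17):
  F = 121
  D = 240 + 3·121 (+17 from intervention) = 620
  R = 261 + 4·121 + 2·620 = 1985
Policy B (D := 56):
  F = 121
  D = 56
  R = 261 + 4·121 + 2·56 = 857
Policy C (F + 28):
  F = 121 + 28 = 149
  D = 240 + 3·149 = 687
  R = 261 + 4·149 + 2·687 = 2231
Comparing — Policy A: R=1985, Policy B: R=857, Policy C: R=2231. Lowest is 857 (Policy B).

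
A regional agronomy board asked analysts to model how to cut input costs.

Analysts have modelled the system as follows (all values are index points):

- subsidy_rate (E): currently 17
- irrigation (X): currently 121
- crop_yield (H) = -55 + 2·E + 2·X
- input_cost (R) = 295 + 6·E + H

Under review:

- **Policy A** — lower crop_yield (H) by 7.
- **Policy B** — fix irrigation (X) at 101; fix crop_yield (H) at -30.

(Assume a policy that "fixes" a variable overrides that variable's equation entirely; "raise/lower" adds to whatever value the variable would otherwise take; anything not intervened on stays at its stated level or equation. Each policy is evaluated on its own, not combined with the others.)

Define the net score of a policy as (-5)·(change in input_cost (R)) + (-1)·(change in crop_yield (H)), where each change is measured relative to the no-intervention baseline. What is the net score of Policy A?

42

Baseline:
  E = 17
  X = 121
  H = -55 + 2·17 + 2·121 = 221
  R = 295 + 6·17 + 221 = 618
Policy A (H − 7):
  E = 17
  X = 121
  H = -55 + 2·17 + 2·121 (−7 from intervention) = 214
  R = 295 + 6·17 + 214 = 611
ΔR = 611 − 618 = -7; ΔH = 214 − 221 = -7
Score = (-5)·(-7) + (-1)·(-7) = 42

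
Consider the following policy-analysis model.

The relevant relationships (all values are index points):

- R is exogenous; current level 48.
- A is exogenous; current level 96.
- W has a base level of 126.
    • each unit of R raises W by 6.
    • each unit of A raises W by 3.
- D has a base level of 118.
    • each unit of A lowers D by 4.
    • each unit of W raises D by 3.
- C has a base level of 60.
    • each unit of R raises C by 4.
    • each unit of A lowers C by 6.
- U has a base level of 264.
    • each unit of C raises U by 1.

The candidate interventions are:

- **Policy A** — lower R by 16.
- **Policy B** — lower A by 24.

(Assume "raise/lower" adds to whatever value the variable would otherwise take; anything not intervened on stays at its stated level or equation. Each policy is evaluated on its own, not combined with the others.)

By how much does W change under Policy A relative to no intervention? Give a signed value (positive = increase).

Baseline:
  R = 48
  A = 96
  W = 126 + 6·48 + 3·96 = 702
Policy A (R − 16):
  R = 48 − 16 = 32
  A = 96
  W = 126 + 6·32 + 3·96 = 606
Change in W: 606 − 702 = -96

-96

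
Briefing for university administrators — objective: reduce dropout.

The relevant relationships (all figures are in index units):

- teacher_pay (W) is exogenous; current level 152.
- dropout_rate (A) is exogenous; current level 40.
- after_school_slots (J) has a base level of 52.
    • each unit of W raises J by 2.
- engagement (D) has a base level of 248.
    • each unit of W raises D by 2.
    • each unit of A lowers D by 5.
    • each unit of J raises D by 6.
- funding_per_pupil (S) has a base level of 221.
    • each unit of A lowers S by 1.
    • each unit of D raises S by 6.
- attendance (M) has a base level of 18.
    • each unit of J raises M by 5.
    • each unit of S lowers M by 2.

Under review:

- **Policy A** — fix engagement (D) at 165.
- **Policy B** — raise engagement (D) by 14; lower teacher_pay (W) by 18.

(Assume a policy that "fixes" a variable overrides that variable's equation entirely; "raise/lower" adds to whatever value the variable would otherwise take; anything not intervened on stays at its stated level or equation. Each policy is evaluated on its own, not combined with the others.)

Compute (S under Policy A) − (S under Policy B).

Policy A (D := 165):
  W = 152
  A = 40
  J = 52 + 2·152 = 356
  D = 165
  S = 221 − 40 + 6·165 = 1171
Policy B (D + 14, W − 18):
  W = 152 − 18 = 134
  A = 40
  J = 52 + 2·134 = 320
  D = 248 + 2·134 − 5·40 + 6·320 (+14 from intervention) = 2250
  S = 221 − 40 + 6·2250 = 13681
S: 1171 − 13681 = -12510

-12510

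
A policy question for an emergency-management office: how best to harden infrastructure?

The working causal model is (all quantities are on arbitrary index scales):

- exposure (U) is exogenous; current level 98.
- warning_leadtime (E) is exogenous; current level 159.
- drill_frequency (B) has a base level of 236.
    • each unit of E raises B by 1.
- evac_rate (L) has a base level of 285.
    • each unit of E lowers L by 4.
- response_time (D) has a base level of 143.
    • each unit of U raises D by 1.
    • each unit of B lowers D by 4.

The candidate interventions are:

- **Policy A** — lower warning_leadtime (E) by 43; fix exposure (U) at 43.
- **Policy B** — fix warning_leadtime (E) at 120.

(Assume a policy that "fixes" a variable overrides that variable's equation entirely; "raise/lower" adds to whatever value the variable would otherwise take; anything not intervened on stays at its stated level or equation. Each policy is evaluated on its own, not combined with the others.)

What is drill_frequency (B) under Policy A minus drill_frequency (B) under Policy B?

-4

Policy A (E − 43, U := 43):
  E = 159 − 43 = 116
  B = 236 + 116 = 352
Policy B (E := 120):
  E = 120
  B = 236 + 120 = 356
B: 352 − 356 = -4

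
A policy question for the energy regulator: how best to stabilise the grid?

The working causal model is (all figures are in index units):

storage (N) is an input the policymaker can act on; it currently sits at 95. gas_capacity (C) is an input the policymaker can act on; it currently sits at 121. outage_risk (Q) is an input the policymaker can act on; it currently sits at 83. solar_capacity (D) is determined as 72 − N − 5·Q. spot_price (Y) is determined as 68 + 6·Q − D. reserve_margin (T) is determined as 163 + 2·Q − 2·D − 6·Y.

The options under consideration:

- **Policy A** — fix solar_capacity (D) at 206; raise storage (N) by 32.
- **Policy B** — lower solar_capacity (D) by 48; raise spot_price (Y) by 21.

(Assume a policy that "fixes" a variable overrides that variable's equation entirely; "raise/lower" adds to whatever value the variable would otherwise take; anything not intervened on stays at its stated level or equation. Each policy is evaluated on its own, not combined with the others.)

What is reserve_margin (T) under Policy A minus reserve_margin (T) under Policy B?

Policy A (D := 206, N + 32):
  N = 95 + 32 = 127
  Q = 83
  D = 206
  Y = 68 + 6·83 − 206 = 360
  T = 163 + 2·83 − 2·206 − 6·360 = -2243
Policy B (D − 48, Y + 21):
  N = 95
  Q = 83
  D = 72 − 95 − 5·83 (−48 from intervention) = -486
  Y = 68 + 6·83 − (-486) (+21 from intervention) = 1073
  T = 163 + 2·83 − 2·(-486) − 6·1073 = -5137
T: -2243 − (-5137) = 2894

2894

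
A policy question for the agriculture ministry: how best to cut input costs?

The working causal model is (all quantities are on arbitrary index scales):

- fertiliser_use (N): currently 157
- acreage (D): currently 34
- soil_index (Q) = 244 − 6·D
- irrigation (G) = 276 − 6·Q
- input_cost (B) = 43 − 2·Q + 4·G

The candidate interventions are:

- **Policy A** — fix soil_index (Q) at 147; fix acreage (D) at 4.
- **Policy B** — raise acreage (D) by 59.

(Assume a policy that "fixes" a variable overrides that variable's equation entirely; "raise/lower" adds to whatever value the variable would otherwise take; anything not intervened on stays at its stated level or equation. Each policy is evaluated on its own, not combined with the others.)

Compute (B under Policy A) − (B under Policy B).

Policy A (Q := 147, D := 4):
  D = 4
  Q = 147
  G = 276 − 6·147 = -606
  B = 43 − 2·147 + 4·(-606) = -2675
Policy B (D + 59):
  D = 34 + 59 = 93
  Q = 244 − 6·93 = -314
  G = 276 − 6·(-314) = 2160
  B = 43 − 2·(-314) + 4·2160 = 9311
B: -2675 − 9311 = -11986

-11986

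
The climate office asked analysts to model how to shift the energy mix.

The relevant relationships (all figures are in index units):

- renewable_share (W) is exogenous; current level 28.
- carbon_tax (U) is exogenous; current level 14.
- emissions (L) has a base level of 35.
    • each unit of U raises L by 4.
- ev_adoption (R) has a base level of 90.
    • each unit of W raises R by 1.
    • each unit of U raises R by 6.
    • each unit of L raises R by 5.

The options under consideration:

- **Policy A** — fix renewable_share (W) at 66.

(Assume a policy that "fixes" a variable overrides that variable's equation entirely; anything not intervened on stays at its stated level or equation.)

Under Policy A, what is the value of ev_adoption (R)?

695

Policy A (W := 66):
  W = 66
  U = 14
  L = 35 + 4·14 = 91
  R = 90 + 66 + 6·14 + 5·91 = 695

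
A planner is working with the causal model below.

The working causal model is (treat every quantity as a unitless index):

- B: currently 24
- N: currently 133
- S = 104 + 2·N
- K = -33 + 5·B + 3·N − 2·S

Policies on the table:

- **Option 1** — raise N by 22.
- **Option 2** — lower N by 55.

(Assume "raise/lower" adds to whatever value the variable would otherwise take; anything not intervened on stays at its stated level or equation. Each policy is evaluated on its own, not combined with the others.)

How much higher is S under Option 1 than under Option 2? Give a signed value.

154

Option 1 (N + 22):
  N = 133 + 22 = 155
  S = 104 + 2·155 = 414
Option 2 (N − 55):
  N = 133 − 55 = 78
  S = 104 + 2·78 = 260
S: 414 − 260 = 154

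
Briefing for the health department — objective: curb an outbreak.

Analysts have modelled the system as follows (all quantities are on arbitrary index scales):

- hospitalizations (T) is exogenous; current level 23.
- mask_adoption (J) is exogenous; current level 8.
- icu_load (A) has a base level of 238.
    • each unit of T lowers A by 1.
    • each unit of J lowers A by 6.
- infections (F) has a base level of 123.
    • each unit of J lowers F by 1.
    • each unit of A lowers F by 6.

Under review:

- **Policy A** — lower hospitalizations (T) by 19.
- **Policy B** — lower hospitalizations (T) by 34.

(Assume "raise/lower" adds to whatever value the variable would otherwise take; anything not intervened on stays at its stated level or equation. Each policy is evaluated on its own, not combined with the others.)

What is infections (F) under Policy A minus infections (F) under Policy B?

90

Policy A (T − 19):
  T = 23 − 19 = 4
  J = 8
  A = 238 − 4 − 6·8 = 186
  F = 123 − 8 − 6·186 = -1001
Policy B (T − 34):
  T = 23 − 34 = -11
  J = 8
  A = 238 − (-11) − 6·8 = 201
  F = 123 − 8 − 6·201 = -1091
F: -1001 − (-1091) = 90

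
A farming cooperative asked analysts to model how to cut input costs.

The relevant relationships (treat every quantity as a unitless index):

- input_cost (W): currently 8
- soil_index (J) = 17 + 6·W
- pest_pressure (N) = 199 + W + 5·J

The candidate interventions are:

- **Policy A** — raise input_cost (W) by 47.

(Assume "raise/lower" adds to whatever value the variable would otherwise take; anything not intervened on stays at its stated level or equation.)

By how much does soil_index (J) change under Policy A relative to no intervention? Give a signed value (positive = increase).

282

Baseline:
  W = 8
  J = 17 + 6·8 = 65
Policy A (W + 47):
  W = 8 + 47 = 55
  J = 17 + 6·55 = 347
Change in J: 347 − 65 = 282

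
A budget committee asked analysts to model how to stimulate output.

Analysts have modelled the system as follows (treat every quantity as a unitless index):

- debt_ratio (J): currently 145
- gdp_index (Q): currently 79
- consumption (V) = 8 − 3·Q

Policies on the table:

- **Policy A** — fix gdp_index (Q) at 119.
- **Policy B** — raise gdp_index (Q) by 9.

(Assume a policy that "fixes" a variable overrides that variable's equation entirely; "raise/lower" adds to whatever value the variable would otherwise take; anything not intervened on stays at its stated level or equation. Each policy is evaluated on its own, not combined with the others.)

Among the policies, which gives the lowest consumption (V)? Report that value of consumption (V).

-349

Policy A (Q := 119):
  Q = 119
  V = 8 − 3·119 = -349
Policy B (Q + 9):
  Q = 79 + 9 = 88
  V = 8 − 3·88 = -256
Comparing — Policy A: V=-349, Policy B: V=-256. Lowest is -349 (Policy A).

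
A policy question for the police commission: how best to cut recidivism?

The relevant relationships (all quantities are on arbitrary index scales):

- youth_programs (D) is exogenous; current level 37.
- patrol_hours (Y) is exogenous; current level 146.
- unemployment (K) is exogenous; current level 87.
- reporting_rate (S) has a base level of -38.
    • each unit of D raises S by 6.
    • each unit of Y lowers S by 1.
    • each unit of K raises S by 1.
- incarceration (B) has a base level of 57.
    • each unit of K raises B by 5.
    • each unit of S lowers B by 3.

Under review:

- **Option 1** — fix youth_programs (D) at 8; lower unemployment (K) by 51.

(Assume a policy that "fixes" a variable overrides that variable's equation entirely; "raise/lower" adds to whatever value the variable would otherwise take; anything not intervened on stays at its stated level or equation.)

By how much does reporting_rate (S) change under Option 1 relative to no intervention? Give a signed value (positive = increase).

Baseline:
  D = 37
  Y = 146
  K = 87
  S = -38 + 6·37 − 146 + 87 = 125
Option 1 (D := 8, K − 51):
  D = 8
  Y = 146
  K = 87 − 51 = 36
  S = -38 + 6·8 − 146 + 36 = -100
Change in S: -100 − 125 = -225

-225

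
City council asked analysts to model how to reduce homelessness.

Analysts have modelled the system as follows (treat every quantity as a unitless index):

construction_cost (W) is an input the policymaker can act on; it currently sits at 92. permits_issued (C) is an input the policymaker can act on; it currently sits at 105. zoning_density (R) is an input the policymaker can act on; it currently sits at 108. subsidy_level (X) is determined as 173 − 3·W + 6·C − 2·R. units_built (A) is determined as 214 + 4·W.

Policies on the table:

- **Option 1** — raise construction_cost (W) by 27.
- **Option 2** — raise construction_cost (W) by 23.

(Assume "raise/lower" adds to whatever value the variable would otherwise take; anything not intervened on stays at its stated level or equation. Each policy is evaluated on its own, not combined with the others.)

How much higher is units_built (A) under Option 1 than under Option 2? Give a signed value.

Option 1 (W + 27):
  W = 92 + 27 = 119
  A = 214 + 4·119 = 690
Option 2 (W + 23):
  W = 92 + 23 = 115
  A = 214 + 4·115 = 674
A: 690 − 674 = 16

16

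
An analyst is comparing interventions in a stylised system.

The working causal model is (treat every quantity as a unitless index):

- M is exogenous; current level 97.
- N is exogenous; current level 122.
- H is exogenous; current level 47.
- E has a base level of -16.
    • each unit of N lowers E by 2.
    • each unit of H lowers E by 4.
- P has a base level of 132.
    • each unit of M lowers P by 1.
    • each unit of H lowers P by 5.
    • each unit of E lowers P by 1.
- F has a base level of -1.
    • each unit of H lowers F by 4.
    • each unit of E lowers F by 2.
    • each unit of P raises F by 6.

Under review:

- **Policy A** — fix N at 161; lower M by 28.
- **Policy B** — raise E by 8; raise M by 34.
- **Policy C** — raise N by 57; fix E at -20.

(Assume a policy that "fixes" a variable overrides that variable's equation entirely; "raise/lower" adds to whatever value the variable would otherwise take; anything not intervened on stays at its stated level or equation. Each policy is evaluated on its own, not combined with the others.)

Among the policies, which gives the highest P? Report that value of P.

354

Policy A (N := 161, M − 28):
  M = 97 − 28 = 69
  N = 161
  H = 47
  E = -16 − 2·161 − 4·47 = -526
  P = 132 − 69 − 5·47 − (-526) = 354
Policy B (E + 8, M + 34):
  M = 97 + 34 = 131
  N = 122
  H = 47
  E = -16 − 2·122 − 4·47 (+8 from intervention) = -440
  P = 132 − 131 − 5·47 − (-440) = 206
Policy C (N + 57, E := -20):
  M = 97
  N = 122 + 57 = 179
  H = 47
  E = -20
  P = 132 − 97 − 5·47 − (-20) = -180
Comparing — Policy A: P=354, Policy B: P=206, Policy C: P=-180. Highest is 354 (Policy A).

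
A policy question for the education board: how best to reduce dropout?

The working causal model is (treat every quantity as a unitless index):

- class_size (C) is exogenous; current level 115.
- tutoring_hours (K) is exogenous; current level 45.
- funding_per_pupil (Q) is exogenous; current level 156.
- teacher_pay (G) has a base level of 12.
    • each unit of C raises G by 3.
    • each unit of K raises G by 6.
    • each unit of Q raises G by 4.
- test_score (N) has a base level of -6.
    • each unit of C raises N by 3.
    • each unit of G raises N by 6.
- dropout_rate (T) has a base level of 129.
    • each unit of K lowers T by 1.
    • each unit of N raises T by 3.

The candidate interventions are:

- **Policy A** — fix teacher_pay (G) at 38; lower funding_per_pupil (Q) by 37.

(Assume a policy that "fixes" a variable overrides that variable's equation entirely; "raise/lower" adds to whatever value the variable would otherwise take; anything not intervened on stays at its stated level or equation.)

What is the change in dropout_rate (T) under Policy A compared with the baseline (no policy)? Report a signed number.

Baseline:
  C = 115
  K = 45
  Q = 156
  G = 12 + 3·115 + 6·45 + 4·156 = 1251
  N = -6 + 3·115 + 6·1251 = 7845
  T = 129 − 45 + 3·7845 = 23619
Policy A (G := 38, Q − 37):
  C = 115
  K = 45
  Q = 156 − 37 = 119
  G = 38
  N = -6 + 3·115 + 6·38 = 567
  T = 129 − 45 + 3·567 = 1785
Change in T: 1785 − 23619 = -21834

-21834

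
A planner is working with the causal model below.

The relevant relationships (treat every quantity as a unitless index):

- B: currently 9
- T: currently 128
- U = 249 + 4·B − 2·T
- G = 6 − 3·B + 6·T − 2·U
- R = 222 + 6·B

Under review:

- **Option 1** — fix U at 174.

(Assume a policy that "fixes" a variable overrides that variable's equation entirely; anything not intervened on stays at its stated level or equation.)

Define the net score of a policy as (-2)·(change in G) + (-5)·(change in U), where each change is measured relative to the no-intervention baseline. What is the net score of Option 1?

-145

Baseline:
  B = 9
  T = 128
  U = 249 + 4·9 − 2·128 = 29
  G = 6 − 3·9 + 6·128 − 2·29 = 689
Option 1 (U := 174):
  B = 9
  T = 128
  U = 174
  G = 6 − 3·9 + 6·128 − 2·174 = 399
ΔG = 399 − 689 = -290; ΔU = 174 − 29 = 145
Score = (-2)·(-290) + (-5)·145 = -145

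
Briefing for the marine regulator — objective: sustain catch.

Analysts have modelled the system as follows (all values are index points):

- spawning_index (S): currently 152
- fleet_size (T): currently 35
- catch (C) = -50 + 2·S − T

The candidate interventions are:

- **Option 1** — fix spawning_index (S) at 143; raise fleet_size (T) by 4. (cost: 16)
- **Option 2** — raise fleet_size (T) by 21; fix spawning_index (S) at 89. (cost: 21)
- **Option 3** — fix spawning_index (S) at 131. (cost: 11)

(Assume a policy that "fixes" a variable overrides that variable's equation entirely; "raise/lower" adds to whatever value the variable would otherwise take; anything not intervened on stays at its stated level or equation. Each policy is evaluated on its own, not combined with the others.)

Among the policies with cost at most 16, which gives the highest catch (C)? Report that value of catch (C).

197

Option 1 (S := 143, T + 4):
  S = 143
  T = 35 + 4 = 39
  C = -50 + 2·143 − 39 = 197
Option 3 (S := 131):
  S = 131
  T = 35
  C = -50 + 2·131 − 35 = 177
Comparing — Option 1: C=197, Option 3: C=177. Highest is 197 (Option 1).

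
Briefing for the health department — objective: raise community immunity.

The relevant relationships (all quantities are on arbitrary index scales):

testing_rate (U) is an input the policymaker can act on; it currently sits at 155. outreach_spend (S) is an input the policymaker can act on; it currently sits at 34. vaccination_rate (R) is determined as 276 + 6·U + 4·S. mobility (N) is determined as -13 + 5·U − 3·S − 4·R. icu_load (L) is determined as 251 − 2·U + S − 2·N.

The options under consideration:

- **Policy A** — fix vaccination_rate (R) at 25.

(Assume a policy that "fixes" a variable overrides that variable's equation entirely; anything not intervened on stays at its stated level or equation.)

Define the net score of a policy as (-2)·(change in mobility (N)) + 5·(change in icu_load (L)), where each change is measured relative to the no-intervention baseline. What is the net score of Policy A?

-63216

Baseline:
  U = 155
  S = 34
  R = 276 + 6·155 + 4·34 = 1342
  N = -13 + 5·155 − 3·34 − 4·1342 = -4708
  L = 251 − 2·155 + 34 − 2·(-4708) = 9391
Policy A (R := 25):
  U = 155
  S = 34
  R = 25
  N = -13 + 5·155 − 3·34 − 4·25 = 560
  L = 251 − 2·155 + 34 − 2·560 = -1145
ΔN = 560 − (-4708) = 5268; ΔL = -1145 − 9391 = -10536
Score = (-2)·5268 + 5·(-10536) = -63216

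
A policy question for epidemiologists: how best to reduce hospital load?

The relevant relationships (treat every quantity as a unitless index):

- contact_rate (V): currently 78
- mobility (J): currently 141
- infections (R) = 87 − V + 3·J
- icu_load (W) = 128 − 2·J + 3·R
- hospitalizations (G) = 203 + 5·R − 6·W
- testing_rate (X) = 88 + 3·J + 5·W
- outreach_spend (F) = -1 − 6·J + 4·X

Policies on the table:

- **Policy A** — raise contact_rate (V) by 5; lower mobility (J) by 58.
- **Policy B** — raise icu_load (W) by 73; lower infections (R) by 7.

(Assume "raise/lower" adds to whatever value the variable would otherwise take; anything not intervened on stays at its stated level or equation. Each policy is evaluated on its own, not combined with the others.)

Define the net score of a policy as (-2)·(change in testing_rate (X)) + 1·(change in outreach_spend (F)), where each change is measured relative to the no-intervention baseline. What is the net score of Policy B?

520

Baseline:
  V = 78
  J = 141
  R = 87 − 78 + 3·141 = 432
  W = 128 − 2·141 + 3·432 = 1142
  X = 88 + 3·141 + 5·1142 = 6221
  F = -1 − 6·141 + 4·6221 = 24037
Policy B (W + 73, R − 7):
  V = 78
  J = 141
  R = 87 − 78 + 3·141 (−7 from intervention) = 425
  W = 128 − 2·141 + 3·425 (+73 from intervention) = 1194
  X = 88 + 3·141 + 5·1194 = 6481
  F = -1 − 6·141 + 4·6481 = 25077
ΔX = 6481 − 6221 = 260; ΔF = 25077 − 24037 = 1040
Score = (-2)·260 + 1·1040 = 520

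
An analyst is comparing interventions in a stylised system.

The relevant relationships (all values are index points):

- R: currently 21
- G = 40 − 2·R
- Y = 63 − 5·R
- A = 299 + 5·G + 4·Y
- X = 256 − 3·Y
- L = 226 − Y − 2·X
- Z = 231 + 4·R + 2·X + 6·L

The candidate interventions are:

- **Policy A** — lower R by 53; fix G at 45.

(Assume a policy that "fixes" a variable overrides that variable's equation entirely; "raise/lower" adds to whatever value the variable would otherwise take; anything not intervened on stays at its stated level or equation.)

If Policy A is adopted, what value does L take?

829

Policy A (R − 53, G := 45):
  R = 21 − 53 = -32
  Y = 63 − 5·(-32) = 223
  X = 256 − 3·223 = -413
  L = 226 − 223 − 2·(-413) = 829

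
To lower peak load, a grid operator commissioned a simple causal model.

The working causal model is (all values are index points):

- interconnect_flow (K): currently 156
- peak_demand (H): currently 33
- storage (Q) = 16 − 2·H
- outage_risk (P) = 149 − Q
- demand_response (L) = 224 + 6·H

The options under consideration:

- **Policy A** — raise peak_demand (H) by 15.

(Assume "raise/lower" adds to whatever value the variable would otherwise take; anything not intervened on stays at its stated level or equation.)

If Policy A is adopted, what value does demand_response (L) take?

512

Policy A (H + 15):
  H = 33 + 15 = 48
  L = 224 + 6·48 = 512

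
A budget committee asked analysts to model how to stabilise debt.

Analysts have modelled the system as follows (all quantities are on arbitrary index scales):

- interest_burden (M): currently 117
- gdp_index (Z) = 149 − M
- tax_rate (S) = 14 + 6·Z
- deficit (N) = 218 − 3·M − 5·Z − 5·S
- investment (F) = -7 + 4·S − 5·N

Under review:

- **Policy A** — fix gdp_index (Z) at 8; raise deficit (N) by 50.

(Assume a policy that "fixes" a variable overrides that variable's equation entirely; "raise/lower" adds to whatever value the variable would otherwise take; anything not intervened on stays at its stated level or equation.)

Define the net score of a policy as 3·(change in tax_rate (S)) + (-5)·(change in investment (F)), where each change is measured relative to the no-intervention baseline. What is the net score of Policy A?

Baseline:
  M = 117
  Z = 149 − 117 = 32
  S = 14 + 6·32 = 206
  N = 218 − 3·117 − 5·32 − 5·206 = -1323
  F = -7 + 4·206 − 5·(-1323) = 7432
Policy A (Z := 8, N + 50):
  M = 117
  Z = 8
  S = 14 + 6·8 = 62
  N = 218 − 3·117 − 5·8 − 5·62 (+50 from intervention) = -433
  F = -7 + 4·62 − 5·(-433) = 2406
ΔS = 62 − 206 = -144; ΔF = 2406 − 7432 = -5026
Score = 3·(-144) + (-5)·(-5026) = 24698

24698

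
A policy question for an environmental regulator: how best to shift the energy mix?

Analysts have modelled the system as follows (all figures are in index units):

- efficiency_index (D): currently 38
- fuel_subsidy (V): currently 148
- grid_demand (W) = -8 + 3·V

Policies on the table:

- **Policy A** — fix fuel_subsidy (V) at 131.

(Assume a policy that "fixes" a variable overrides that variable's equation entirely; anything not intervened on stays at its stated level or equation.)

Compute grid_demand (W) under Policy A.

385

Policy A (V := 131):
  V = 131
  W = -8 + 3·131 = 385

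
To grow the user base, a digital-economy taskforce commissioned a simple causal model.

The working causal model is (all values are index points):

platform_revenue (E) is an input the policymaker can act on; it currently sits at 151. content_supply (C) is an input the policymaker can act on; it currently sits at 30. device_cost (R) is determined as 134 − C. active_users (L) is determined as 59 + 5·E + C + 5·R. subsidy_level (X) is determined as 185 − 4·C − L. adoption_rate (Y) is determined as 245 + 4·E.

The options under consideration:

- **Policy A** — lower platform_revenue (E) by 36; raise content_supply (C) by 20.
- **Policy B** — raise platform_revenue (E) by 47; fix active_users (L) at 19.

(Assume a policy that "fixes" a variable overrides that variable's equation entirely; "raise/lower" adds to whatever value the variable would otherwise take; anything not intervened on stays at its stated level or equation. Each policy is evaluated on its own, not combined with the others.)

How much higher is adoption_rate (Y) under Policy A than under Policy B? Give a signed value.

Policy A (E − 36, C + 20):
  E = 151 − 36 = 115
  Y = 245 + 4·115 = 705
Policy B (E + 47, L := 19):
  E = 151 + 47 = 198
  Y = 245 + 4·198 = 1037
Y: 705 − 1037 = -332

-332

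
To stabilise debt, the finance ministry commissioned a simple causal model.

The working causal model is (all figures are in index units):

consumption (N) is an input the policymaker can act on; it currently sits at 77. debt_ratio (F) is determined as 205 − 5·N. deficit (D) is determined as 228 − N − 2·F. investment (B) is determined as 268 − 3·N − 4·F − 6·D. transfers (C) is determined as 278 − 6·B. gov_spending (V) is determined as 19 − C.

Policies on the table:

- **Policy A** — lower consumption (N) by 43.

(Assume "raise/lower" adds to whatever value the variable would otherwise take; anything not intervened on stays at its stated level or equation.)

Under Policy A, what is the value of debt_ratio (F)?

35

Policy A (N − 43):
  N = 77 − 43 = 34
  F = 205 − 5·34 = 35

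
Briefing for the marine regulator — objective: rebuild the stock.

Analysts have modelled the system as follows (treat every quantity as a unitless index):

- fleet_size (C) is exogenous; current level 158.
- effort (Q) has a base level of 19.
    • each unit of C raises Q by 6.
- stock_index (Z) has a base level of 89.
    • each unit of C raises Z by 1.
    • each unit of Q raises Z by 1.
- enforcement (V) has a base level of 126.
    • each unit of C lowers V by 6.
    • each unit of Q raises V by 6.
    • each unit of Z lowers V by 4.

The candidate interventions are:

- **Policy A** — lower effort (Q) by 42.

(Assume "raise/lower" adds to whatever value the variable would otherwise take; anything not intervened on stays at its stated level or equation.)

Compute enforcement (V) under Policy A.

40

Policy A (Q − 42):
  C = 158
  Q = 19 + 6·158 (−42 from intervention) = 925
  Z = 89 + 158 + 925 = 1172
  V = 126 − 6·158 + 6·925 − 4·1172 = 40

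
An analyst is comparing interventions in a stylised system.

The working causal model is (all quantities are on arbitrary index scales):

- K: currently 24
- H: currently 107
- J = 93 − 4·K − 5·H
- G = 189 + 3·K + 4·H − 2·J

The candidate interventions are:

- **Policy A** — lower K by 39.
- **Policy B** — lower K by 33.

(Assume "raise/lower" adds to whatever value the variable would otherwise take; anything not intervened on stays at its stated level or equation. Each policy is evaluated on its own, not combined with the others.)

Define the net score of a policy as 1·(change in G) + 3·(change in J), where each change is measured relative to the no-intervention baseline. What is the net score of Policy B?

33

Baseline:
  K = 24
  H = 107
  J = 93 − 4·24 − 5·107 = -538
  G = 189 + 3·24 + 4·107 − 2·(-538) = 1765
Policy B (K − 33):
  K = 24 − 33 = -9
  H = 107
  J = 93 − 4·(-9) − 5·107 = -406
  G = 189 + 3·(-9) + 4·107 − 2·(-406) = 1402
ΔG = 1402 − 1765 = -363; ΔJ = -406 − (-538) = 132
Score = 1·(-363) + 3·132 = 33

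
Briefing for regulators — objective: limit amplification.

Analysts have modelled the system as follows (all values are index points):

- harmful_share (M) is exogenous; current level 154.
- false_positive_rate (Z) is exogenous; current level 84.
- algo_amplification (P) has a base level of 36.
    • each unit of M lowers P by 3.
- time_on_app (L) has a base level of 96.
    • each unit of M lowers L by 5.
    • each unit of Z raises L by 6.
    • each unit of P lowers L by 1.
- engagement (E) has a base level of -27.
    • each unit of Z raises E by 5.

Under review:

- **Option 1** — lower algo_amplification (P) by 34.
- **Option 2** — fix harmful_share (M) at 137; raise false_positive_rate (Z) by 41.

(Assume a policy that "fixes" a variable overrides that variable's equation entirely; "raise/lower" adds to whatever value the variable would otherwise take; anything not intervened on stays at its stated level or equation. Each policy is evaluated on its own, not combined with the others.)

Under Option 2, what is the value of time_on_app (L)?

Option 2 (M := 137, Z + 41):
  M = 137
  Z = 84 + 41 = 125
  P = 36 − 3·137 = -375
  L = 96 − 5·137 + 6·125 − (-375) = 536

536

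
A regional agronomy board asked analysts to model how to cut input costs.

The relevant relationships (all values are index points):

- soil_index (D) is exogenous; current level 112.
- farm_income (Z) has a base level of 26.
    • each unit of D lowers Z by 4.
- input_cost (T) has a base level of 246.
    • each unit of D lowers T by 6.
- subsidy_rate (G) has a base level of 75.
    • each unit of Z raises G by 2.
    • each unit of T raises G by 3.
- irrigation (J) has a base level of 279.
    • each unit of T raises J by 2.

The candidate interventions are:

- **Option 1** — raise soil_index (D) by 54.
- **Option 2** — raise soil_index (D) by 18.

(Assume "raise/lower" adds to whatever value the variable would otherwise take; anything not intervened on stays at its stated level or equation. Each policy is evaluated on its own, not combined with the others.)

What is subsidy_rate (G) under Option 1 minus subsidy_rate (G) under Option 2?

-936

Option 1 (D + 54):
  D = 112 + 54 = 166
  Z = 26 − 4·166 = -638
  T = 246 − 6·166 = -750
  G = 75 + 2·(-638) + 3·(-750) = -3451
Option 2 (D + 18):
  D = 112 + 18 = 130
  Z = 26 − 4·130 = -494
  T = 246 − 6·130 = -534
  G = 75 + 2·(-494) + 3·(-534) = -2515
G: -3451 − (-2515) = -936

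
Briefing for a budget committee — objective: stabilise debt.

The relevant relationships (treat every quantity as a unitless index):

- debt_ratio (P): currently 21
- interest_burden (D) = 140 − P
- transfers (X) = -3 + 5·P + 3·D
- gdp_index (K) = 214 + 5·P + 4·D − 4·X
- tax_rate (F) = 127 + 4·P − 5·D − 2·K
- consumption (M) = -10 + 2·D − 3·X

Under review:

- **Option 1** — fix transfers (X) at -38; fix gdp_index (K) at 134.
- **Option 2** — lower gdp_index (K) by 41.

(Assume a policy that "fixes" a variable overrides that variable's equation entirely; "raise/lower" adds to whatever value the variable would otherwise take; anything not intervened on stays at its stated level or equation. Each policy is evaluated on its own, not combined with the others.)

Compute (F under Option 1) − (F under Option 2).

-2432

Option 1 (X := -38, K := 134):
  P = 21
  D = 140 − 21 = 119
  X = -38
  K = 134
  F = 127 + 4·21 − 5·119 − 2·134 = -652
Option 2 (K − 41):
  P = 21
  D = 140 − 21 = 119
  X = -3 + 5·21 + 3·119 = 459
  K = 214 + 5·21 + 4·119 − 4·459 (−41 from intervention) = -1082
  F = 127 + 4·21 − 5·119 − 2·(-1082) = 1780
F: -652 − 1780 = -2432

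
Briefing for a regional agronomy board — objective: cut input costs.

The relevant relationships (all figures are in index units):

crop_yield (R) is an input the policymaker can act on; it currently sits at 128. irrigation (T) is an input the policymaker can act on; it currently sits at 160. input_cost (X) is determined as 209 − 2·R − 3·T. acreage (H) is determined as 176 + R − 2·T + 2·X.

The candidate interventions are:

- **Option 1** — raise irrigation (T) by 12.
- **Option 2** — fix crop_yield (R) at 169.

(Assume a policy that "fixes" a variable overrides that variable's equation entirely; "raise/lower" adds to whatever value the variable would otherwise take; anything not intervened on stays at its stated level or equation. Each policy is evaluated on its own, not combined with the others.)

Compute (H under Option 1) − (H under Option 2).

Option 1 (T + 12):
  R = 128
  T = 160 + 12 = 172
  X = 209 − 2·128 − 3·172 = -563
  H = 176 + 128 − 2·172 + 2·(-563) = -1166
Option 2 (R := 169):
  R = 169
  T = 160
  X = 209 − 2·169 − 3·160 = -609
  H = 176 + 169 − 2·160 + 2·(-609) = -1193
H: -1166 − (-1193) = 27

27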